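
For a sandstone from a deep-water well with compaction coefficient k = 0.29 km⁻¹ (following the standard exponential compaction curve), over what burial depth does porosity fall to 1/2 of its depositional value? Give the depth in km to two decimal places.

phi/phi₀ = 1/2 ⇒ exp(−k·z) = 1/2 ⇒ z = ln(2) / k
z = 0.6931 / 0.29 = 2.390 km

2.39 km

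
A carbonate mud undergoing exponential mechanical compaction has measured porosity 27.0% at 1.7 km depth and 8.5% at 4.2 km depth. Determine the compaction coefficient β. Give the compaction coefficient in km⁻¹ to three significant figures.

Athy: φ(Z) = φ₀ e^(−βZ) ⇒ φ₁/φ₂ = e^{β(Z₂−Z₁)} ⇒ β = ln(φ₁/φ₂)/(Z₂−Z₁)
β = ln(0.27/0.085) / (4.2 − 1.7) = ln(3.176) / 2.5 = 1.1558 / 2.5 = 0.4623 km⁻¹

0.462 km⁻¹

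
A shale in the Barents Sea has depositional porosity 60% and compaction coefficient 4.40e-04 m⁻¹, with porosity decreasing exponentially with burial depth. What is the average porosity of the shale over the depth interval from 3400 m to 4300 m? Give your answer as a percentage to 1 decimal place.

Working in km (1 km = 1000 m; β in km⁻¹ = β in m⁻¹ × 1000):
⟨φ⟩ = (1/(Z₂−Z₁)) ∫ φ₀ e^(−βZ) dZ = φ₀·(e^(−β·Z₁) − e^(−β·Z₂)) / (β·(Z₂−Z₁))
e^(−0.44×3.4) = 0.2240; e^(−0.44×4.3) = 0.1508
⟨φ⟩ = 0.6 × (0.2240 − 0.1508) / (0.44 × 0.9) = 0.6 × 0.1850 = 0.1110

11.1%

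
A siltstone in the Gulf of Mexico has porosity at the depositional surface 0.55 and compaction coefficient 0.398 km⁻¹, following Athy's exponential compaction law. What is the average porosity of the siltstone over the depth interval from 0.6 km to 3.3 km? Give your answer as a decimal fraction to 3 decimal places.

⟨phi⟩ = (1/(d₂−d₁)) ∫ phi₀ e^(−βd) dd = phi₀·(e^(−β·d₁) − e^(−β·d₂)) / (β·(d₂−d₁))
e^(−0.398×0.6) = 0.7876; e^(−0.398×3.3) = 0.2689
⟨phi⟩ = 0.55 × (0.7876 − 0.2689) / (0.398 × 2.7) = 0.55 × 0.4827 = 0.2655

0.265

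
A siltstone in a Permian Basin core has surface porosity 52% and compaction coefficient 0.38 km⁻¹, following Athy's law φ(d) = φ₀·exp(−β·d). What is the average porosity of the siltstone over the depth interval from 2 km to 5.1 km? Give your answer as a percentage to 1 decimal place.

14.3%

⟨φ⟩ = (1/(d₂−d₁)) ∫ φ₀ e^(−βd) dd = φ₀·(e^(−β·d₁) − e^(−β·d₂)) / (β·(d₂−d₁))
e^(−0.38×2) = 0.4677; e^(−0.38×5.1) = 0.1440
⟨φ⟩ = 0.52 × (0.4677 − 0.1440) / (0.38 × 3.1) = 0.52 × 0.2748 = 0.1429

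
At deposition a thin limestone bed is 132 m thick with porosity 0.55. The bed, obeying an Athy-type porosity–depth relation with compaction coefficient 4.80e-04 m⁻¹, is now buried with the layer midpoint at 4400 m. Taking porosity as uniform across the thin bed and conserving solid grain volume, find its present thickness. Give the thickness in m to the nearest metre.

64 m

Working in km (1 km = 1000 m; β in km⁻¹ = β in m⁻¹ × 1000):
Porosity at 4.4 km: n = 0.55·exp(−0.48×4.4) = 0.0665
Solid-volume conservation: h(1−n) = h₀(1−n₀) ⇒ h = h₀·(1−n₀)/(1−n)
h = 0.132 × (1 − 0.55)/(1 − 0.0665) = 0.132 × 0.4821 = 0.0636 km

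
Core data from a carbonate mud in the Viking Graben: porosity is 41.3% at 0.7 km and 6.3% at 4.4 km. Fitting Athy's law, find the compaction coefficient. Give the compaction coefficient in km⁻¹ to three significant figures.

Athy: n(d) = n₀ e^(−cd) ⇒ n₁/n₂ = e^{c(d₂−d₁)} ⇒ c = ln(n₁/n₂)/(d₂−d₁)
c = ln(0.413/0.063) / (4.4 − 0.7) = ln(6.556) / 3.7 = 1.8803 / 3.7 = 0.5082 km⁻¹

0.508 km⁻¹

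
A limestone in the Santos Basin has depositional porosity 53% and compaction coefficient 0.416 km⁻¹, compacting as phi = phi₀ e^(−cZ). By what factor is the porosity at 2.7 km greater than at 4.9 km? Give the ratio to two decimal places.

phi(Z₁)/phi(Z₂) = e^(−c·Z₁)/e^(−c·Z₂) = e^{c(Z₂−Z₁)}
= exp(0.416 × 2.2) = exp(0.9152) = 2.4973

2.50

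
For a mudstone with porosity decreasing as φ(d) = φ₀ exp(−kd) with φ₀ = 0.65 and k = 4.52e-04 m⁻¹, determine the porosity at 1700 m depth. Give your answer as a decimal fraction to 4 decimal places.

0.3014

Working in km (1 km = 1000 m; k in km⁻¹ = k in m⁻¹ × 1000):
φ = φ₀·exp(−k·d) = 0.65 × exp(−0.452 × 1.7) = 0.65 × exp(−0.7684)
  = 0.65 × 0.4638 = 0.3014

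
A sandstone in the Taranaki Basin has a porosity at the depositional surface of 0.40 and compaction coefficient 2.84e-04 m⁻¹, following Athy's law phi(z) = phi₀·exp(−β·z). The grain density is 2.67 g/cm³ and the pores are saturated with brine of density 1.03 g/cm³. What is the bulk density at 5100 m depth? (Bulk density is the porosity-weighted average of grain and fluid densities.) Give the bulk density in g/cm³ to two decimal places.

2.52 g/cm³

Working in km (1 km = 1000 m; β in km⁻¹ = β in m⁻¹ × 1000):
Porosity at depth: phi = 0.4·exp(−0.284×5.1) = 0.4×0.2349 = 0.0940
Bulk density: ρ_b = (1−phi)ρ_g + phi·ρ_f = 0.9060×2.67 + 0.0940×1.03
       = 2.419 + 0.097 = 2.516 g/cm³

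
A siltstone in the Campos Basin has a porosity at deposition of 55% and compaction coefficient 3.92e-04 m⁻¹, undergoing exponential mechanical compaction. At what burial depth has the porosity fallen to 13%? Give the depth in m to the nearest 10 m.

3680 m

Working in km (1 km = 1000 m; β in km⁻¹ = β in m⁻¹ × 1000):
Invert Athy's law: Z = ln(n₀/n) / β
Z = ln(0.55/0.13) / 0.392 = ln(4.231) / 0.392 = 1.4424 / 0.392 = 3.680 km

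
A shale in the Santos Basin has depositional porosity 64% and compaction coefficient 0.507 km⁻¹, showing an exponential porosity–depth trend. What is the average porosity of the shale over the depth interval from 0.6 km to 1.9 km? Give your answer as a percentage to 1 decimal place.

⟨phi⟩ = (1/(Z₂−Z₁)) ∫ phi₀ e^(−kZ) dZ = phi₀·(e^(−k·Z₁) − e^(−k·Z₂)) / (k·(Z₂−Z₁))
e^(−0.507×0.6) = 0.7377; e^(−0.507×1.9) = 0.3816
⟨phi⟩ = 0.64 × (0.7377 − 0.3816) / (0.507 × 1.3) = 0.64 × 0.5403 = 0.3458

34.6%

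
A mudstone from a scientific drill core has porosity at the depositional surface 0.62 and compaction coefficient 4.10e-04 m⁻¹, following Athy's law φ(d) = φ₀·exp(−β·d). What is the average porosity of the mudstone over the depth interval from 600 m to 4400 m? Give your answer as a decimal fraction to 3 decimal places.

Working in km (1 km = 1000 m; β in km⁻¹ = β in m⁻¹ × 1000):
⟨φ⟩ = (1/(d₂−d₁)) ∫ φ₀ e^(−βd) dd = φ₀·(e^(−β·d₁) − e^(−β·d₂)) / (β·(d₂−d₁))
e^(−0.41×0.6) = 0.7819; e^(−0.41×4.4) = 0.1646
⟨φ⟩ = 0.62 × (0.7819 − 0.1646) / (0.41 × 3.8) = 0.62 × 0.3962 = 0.2456

0.246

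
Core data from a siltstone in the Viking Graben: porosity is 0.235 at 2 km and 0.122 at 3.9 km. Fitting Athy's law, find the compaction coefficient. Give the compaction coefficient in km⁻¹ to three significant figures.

0.345 km⁻¹

Athy: n(Z) = n₀ e^(−βZ) ⇒ n₁/n₂ = e^{β(Z₂−Z₁)} ⇒ β = ln(n₁/n₂)/(Z₂−Z₁)
β = ln(0.235/0.122) / (3.9 − 2) = ln(1.926) / 1.9 = 0.6556 / 1.9 = 0.345 km⁻¹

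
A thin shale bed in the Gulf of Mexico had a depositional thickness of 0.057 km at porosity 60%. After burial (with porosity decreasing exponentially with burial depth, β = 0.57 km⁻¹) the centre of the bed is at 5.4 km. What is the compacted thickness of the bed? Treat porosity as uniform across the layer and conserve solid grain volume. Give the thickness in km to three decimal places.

0.023 km

Porosity at 5.4 km: phi = 0.6·exp(−0.57×5.4) = 0.0276
Solid-volume conservation: h(1−phi) = h₀(1−phi₀) ⇒ h = h₀·(1−phi₀)/(1−phi)
h = 0.057 × (1 − 0.6)/(1 − 0.0276) = 0.057 × 0.4114 = 0.0234 km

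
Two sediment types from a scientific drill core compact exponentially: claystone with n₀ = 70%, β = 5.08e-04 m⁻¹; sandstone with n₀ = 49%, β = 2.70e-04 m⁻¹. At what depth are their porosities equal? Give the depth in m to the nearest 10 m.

Working in km (1 km = 1000 m; β in km⁻¹ = β in m⁻¹ × 1000):
Set n₀ₐ e^(−βₐz) = n₀ᵦ e^(−βᵦz) ⇒ ln(n₀ₐ/n₀ᵦ) = (βₐ − βᵦ)·z
z = ln(0.7/0.49) / (0.508 − 0.27) = 0.3567 / 0.238 = 1.499 km

1500 m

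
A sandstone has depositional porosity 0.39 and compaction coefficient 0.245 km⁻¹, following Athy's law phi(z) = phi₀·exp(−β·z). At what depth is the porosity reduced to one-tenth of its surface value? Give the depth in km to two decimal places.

phi/phi₀ = 1/10 ⇒ exp(−β·z) = 1/10 ⇒ z = ln(10) / β
z = 2.3026 / 0.245 = 9.398 km

9.40 km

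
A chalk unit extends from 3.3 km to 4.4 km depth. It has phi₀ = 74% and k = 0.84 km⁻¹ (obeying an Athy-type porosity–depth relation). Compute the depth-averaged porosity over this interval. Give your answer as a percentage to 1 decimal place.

⟨phi⟩ = (1/(z₂−z₁)) ∫ phi₀ e^(−kz) dz = phi₀·(e^(−k·z₁) − e^(−k·z₂)) / (k·(z₂−z₁))
e^(−0.84×3.3) = 0.0625; e^(−0.84×4.4) = 0.0248
⟨phi⟩ = 0.74 × (0.0625 − 0.0248) / (0.84 × 1.1) = 0.74 × 0.0408 = 0.0302

3.0%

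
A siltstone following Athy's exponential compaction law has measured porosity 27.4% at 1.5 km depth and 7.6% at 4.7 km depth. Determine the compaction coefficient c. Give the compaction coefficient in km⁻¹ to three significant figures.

0.401 km⁻¹

Athy: phi(d) = phi₀ e^(−cd) ⇒ phi₁/phi₂ = e^{c(d₂−d₁)} ⇒ c = ln(phi₁/phi₂)/(d₂−d₁)
c = ln(0.274/0.076) / (4.7 − 1.5) = ln(3.605) / 3.2 = 1.2824 / 3.2 = 0.4007 km⁻¹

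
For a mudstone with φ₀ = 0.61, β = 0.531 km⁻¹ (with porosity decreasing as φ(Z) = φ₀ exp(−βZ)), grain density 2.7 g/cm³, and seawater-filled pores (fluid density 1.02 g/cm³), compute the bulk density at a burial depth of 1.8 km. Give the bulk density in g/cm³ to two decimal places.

2.31 g/cm³

Porosity at depth: φ = 0.61·exp(−0.531×1.8) = 0.61×0.3845 = 0.2345
Bulk density: ρ_b = (1−φ)ρ_g + φ·ρ_f = 0.7655×2.7 + 0.2345×1.02
       = 2.067 + 0.239 = 2.306 g/cm³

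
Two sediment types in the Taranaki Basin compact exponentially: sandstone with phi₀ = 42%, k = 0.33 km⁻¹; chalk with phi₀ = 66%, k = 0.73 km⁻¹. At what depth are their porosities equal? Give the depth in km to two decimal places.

1.13 km

Set phi₀ₐ e^(−kₐd) = phi₀ᵦ e^(−kᵦd) ⇒ ln(phi₀ₐ/phi₀ᵦ) = (kₐ − kᵦ)·d
d = ln(0.42/0.66) / (0.33 − 0.73) = -0.4520 / -0.4 = 1.130 km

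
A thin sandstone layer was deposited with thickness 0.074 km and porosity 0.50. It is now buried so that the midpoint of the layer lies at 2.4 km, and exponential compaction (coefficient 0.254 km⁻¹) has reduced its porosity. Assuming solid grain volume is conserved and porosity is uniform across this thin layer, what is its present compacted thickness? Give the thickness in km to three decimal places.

Porosity at 2.4 km: phi = 0.5·exp(−0.254×2.4) = 0.2718
Solid-volume conservation: h(1−phi) = h₀(1−phi₀) ⇒ h = h₀·(1−phi₀)/(1−phi)
h = 0.074 × (1 − 0.5)/(1 − 0.2718) = 0.074 × 0.6866 = 0.0508 km

0.051 km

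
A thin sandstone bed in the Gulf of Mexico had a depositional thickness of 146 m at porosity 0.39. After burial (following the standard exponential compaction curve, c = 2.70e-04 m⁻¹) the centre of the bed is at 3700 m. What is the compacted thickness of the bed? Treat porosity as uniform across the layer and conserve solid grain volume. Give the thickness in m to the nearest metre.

Working in km (1 km = 1000 m; c in km⁻¹ = c in m⁻¹ × 1000):
Porosity at 3.7 km: n = 0.39·exp(−0.27×3.7) = 0.1436
Solid-volume conservation: h(1−n) = h₀(1−n₀) ⇒ h = h₀·(1−n₀)/(1−n)
h = 0.146 × (1 − 0.39)/(1 − 0.1436) = 0.146 × 0.7123 = 0.1040 km

104 m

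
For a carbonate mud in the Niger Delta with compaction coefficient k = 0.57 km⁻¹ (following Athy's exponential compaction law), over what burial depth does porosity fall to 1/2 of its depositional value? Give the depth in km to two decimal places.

1.22 km

n/n₀ = 1/2 ⇒ exp(−k·d) = 1/2 ⇒ d = ln(2) / k
d = 0.6931 / 0.57 = 1.216 km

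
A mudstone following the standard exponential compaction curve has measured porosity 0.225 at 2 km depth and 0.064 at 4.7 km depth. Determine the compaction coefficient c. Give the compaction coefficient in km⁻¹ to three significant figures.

Athy: n(d) = n₀ e^(−cd) ⇒ n₁/n₂ = e^{c(d₂−d₁)} ⇒ c = ln(n₁/n₂)/(d₂−d₁)
c = ln(0.225/0.064) / (4.7 − 2) = ln(3.516) / 2.7 = 1.2572 / 2.7 = 0.4656 km⁻¹

0.466 km⁻¹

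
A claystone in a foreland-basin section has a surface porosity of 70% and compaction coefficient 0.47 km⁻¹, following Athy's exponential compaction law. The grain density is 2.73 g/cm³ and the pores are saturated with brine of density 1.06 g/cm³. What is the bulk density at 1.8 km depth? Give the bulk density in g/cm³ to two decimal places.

2.23 g/cm³

Porosity at depth: n = 0.7·exp(−0.47×1.8) = 0.7×0.4291 = 0.3004
Bulk density: ρ_b = (1−n)ρ_g + n·ρ_f = 0.6996×2.73 + 0.3004×1.06
       = 1.910 + 0.318 = 2.228 g/cm³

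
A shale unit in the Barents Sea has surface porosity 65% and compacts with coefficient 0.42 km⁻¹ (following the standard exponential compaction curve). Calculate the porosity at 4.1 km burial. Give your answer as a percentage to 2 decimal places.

φ = φ₀·exp(−k·Z) = 0.65 × exp(−0.42 × 4.1) = 0.65 × exp(−1.722)
  = 0.65 × 0.1787 = 0.1162

11.62%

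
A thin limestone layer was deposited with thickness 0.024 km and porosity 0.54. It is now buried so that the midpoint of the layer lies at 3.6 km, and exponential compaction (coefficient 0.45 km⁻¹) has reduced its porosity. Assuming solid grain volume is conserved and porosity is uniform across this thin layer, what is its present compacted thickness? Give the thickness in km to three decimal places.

0.012 km

Porosity at 3.6 km: n = 0.54·exp(−0.45×3.6) = 0.1069
Solid-volume conservation: h(1−n) = h₀(1−n₀) ⇒ h = h₀·(1−n₀)/(1−n)
h = 0.024 × (1 − 0.54)/(1 − 0.1069) = 0.024 × 0.5150 = 0.0124 km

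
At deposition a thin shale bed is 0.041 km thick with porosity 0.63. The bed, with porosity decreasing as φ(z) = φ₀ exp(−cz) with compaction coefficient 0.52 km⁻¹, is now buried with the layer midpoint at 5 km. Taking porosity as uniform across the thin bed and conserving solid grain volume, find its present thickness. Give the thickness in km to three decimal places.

Porosity at 5 km: φ = 0.63·exp(−0.52×5) = 0.0468
Solid-volume conservation: h(1−φ) = h₀(1−φ₀) ⇒ h = h₀·(1−φ₀)/(1−φ)
h = 0.041 × (1 − 0.63)/(1 − 0.0468) = 0.041 × 0.3882 = 0.0159 km

0.016 km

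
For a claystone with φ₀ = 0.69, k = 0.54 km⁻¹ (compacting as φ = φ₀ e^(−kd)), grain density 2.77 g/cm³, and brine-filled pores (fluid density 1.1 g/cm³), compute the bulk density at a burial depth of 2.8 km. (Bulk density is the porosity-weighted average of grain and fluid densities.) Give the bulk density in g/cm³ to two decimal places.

2.52 g/cm³

Porosity at depth: φ = 0.69·exp(−0.54×2.8) = 0.69×0.2205 = 0.1521
Bulk density: ρ_b = (1−φ)ρ_g + φ·ρ_f = 0.8479×2.77 + 0.1521×1.1
       = 2.349 + 0.167 = 2.516 g/cm³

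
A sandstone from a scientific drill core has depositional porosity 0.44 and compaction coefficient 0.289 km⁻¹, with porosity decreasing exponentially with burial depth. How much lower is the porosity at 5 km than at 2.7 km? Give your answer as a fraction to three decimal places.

0.098

n(2.7) = 0.44·e^(−0.289×2.7) = 0.2016
n(5) = 0.44·e^(−0.289×5) = 0.1037
Δn = 0.2016 − 0.1037 = 0.0979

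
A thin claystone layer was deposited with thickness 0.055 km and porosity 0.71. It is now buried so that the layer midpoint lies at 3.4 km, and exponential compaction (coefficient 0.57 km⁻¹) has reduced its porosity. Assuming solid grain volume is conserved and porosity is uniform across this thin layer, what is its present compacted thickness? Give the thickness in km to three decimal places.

0.018 km

Porosity at 3.4 km: φ = 0.71·exp(−0.57×3.4) = 0.1022
Solid-volume conservation: h(1−φ) = h₀(1−φ₀) ⇒ h = h₀·(1−φ₀)/(1−φ)
h = 0.055 × (1 − 0.71)/(1 − 0.1022) = 0.055 × 0.3230 = 0.0178 km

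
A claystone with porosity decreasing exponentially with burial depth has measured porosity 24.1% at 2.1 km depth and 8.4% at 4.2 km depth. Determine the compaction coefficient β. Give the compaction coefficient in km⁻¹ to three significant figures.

0.502 km⁻¹

Athy: n(d) = n₀ e^(−βd) ⇒ n₁/n₂ = e^{β(d₂−d₁)} ⇒ β = ln(n₁/n₂)/(d₂−d₁)
β = ln(0.241/0.084) / (4.2 − 2.1) = ln(2.869) / 2.1 = 1.0540 / 2.1 = 0.5019 km⁻¹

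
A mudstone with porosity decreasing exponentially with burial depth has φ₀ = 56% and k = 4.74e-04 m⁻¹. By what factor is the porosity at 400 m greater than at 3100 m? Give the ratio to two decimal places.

Working in km (1 km = 1000 m; k in km⁻¹ = k in m⁻¹ × 1000):
φ(Z₁)/φ(Z₂) = e^(−k·Z₁)/e^(−k·Z₂) = e^{k(Z₂−Z₁)}
= exp(0.474 × 2.7) = exp(1.28) = 3.5959

3.60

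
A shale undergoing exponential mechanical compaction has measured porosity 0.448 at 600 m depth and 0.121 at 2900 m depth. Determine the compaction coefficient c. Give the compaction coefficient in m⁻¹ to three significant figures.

0.000569 m⁻¹

Working in km (1 km = 1000 m; c in km⁻¹ = c in m⁻¹ × 1000):
Athy: n(d) = n₀ e^(−cd) ⇒ n₁/n₂ = e^{c(d₂−d₁)} ⇒ c = ln(n₁/n₂)/(d₂−d₁)
c = ln(0.448/0.121) / (2.9 − 0.6) = ln(3.702) / 2.3 = 1.3090 / 2.3 = 0.5691 km⁻¹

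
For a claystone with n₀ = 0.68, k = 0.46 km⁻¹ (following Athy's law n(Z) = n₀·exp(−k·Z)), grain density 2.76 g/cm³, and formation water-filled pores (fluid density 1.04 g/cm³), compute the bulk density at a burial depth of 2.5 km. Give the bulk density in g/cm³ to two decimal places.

2.39 g/cm³

Porosity at depth: n = 0.68·exp(−0.46×2.5) = 0.68×0.3166 = 0.2153
Bulk density: ρ_b = (1−n)ρ_g + n·ρ_f = 0.7847×2.76 + 0.2153×1.04
       = 2.166 + 0.224 = 2.390 g/cm³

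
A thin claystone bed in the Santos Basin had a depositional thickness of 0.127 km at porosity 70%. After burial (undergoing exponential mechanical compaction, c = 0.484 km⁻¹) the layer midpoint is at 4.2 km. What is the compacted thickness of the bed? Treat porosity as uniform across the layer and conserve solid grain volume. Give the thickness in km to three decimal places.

Porosity at 4.2 km: φ = 0.7·exp(−0.484×4.2) = 0.0917
Solid-volume conservation: h(1−φ) = h₀(1−φ₀) ⇒ h = h₀·(1−φ₀)/(1−φ)
h = 0.127 × (1 − 0.7)/(1 − 0.0917) = 0.127 × 0.3303 = 0.0419 km

0.042 km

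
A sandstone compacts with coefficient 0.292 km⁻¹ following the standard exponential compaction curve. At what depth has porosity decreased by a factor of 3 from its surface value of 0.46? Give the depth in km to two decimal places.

3.76 km

phi/phi₀ = 1/3 ⇒ exp(−β·d) = 1/3 ⇒ d = ln(3) / β
d = 1.0986 / 0.292 = 3.762 km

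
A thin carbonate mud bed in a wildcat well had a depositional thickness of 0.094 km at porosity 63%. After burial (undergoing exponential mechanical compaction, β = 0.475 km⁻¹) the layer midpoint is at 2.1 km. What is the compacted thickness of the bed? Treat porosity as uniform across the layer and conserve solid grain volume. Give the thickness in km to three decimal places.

Porosity at 2.1 km: n = 0.63·exp(−0.475×2.1) = 0.2323
Solid-volume conservation: h(1−n) = h₀(1−n₀) ⇒ h = h₀·(1−n₀)/(1−n)
h = 0.094 × (1 − 0.63)/(1 − 0.2323) = 0.094 × 0.4820 = 0.0453 km

0.045 km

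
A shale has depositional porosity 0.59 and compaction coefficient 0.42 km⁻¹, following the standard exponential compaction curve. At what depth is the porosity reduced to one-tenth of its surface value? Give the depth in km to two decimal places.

5.48 km

n/n₀ = 1/10 ⇒ exp(−c·d) = 1/10 ⇒ d = ln(10) / c
d = 2.3026 / 0.42 = 5.482 km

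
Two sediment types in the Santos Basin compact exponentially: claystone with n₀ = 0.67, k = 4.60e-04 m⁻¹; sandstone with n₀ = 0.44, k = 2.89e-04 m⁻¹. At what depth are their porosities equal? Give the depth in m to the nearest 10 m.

2460 m

Working in km (1 km = 1000 m; k in km⁻¹ = k in m⁻¹ × 1000):
Set n₀ₐ e^(−kₐz) = n₀ᵦ e^(−kᵦz) ⇒ ln(n₀ₐ/n₀ᵦ) = (kₐ − kᵦ)·z
z = ln(0.67/0.44) / (0.46 − 0.289) = 0.4205 / 0.171 = 2.459 km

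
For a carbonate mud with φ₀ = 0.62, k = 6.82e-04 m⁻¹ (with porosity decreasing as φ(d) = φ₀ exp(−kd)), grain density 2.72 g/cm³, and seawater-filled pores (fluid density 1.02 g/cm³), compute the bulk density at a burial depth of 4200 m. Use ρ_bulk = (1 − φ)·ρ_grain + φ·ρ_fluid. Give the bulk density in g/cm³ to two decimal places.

Working in km (1 km = 1000 m; k in km⁻¹ = k in m⁻¹ × 1000):
Porosity at depth: φ = 0.62·exp(−0.682×4.2) = 0.62×0.0570 = 0.0354
Bulk density: ρ_b = (1−φ)ρ_g + φ·ρ_f = 0.9646×2.72 + 0.0354×1.02
       = 2.624 + 0.036 = 2.660 g/cm³

2.66 g/cm³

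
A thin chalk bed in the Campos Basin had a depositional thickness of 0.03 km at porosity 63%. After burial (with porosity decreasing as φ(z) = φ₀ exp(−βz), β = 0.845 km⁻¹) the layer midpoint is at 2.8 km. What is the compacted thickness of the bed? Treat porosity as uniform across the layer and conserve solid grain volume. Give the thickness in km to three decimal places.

Porosity at 2.8 km: φ = 0.63·exp(−0.845×2.8) = 0.0591
Solid-volume conservation: h(1−φ) = h₀(1−φ₀) ⇒ h = h₀·(1−φ₀)/(1−φ)
h = 0.03 × (1 − 0.63)/(1 − 0.0591) = 0.03 × 0.3933 = 0.0118 km

0.012 km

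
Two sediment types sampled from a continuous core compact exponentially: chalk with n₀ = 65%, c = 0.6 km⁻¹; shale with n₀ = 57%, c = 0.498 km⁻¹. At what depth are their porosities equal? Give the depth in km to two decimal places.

Set n₀ₐ e^(−cₐz) = n₀ᵦ e^(−cᵦz) ⇒ ln(n₀ₐ/n₀ᵦ) = (cₐ − cᵦ)·z
z = ln(0.65/0.57) / (0.6 − 0.498) = 0.1313 / 0.102 = 1.288 km

1.29 km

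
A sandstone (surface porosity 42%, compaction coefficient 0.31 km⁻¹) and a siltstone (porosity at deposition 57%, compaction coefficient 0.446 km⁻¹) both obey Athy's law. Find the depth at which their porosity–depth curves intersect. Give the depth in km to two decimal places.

Set phi₀ₐ e^(−βₐZ) = phi₀ᵦ e^(−βᵦZ) ⇒ ln(phi₀ₐ/phi₀ᵦ) = (βₐ − βᵦ)·Z
Z = ln(0.42/0.57) / (0.31 − 0.446) = -0.3054 / -0.136 = 2.245 km

2.25 km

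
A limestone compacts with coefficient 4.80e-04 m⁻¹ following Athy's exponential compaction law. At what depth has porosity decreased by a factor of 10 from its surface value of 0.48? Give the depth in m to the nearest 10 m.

4800 m

Working in km (1 km = 1000 m; β in km⁻¹ = β in m⁻¹ × 1000):
n/n₀ = 1/10 ⇒ exp(−β·d) = 1/10 ⇒ d = ln(10) / β
d = 2.3026 / 0.48 = 4.797 km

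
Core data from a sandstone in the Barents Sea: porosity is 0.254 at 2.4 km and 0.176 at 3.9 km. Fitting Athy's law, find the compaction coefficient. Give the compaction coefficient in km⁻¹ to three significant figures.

Athy: phi(d) = phi₀ e^(−βd) ⇒ phi₁/phi₂ = e^{β(d₂−d₁)} ⇒ β = ln(phi₁/phi₂)/(d₂−d₁)
β = ln(0.254/0.176) / (3.9 − 2.4) = ln(1.443) / 1.5 = 0.3669 / 1.5 = 0.2446 km⁻¹

0.245 km⁻¹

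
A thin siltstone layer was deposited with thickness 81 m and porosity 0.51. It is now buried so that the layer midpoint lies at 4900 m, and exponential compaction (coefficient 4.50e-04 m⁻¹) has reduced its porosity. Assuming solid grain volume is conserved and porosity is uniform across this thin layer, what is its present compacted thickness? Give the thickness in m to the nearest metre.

Working in km (1 km = 1000 m; β in km⁻¹ = β in m⁻¹ × 1000):
Porosity at 4.9 km: φ = 0.51·exp(−0.45×4.9) = 0.0562
Solid-volume conservation: h(1−φ) = h₀(1−φ₀) ⇒ h = h₀·(1−φ₀)/(1−φ)
h = 0.081 × (1 − 0.51)/(1 − 0.0562) = 0.081 × 0.5192 = 0.0421 km

42 m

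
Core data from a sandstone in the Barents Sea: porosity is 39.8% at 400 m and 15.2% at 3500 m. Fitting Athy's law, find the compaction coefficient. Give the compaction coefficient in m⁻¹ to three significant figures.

0.000311 m⁻¹

Working in km (1 km = 1000 m; k in km⁻¹ = k in m⁻¹ × 1000):
Athy: n(z) = n₀ e^(−kz) ⇒ n₁/n₂ = e^{k(z₂−z₁)} ⇒ k = ln(n₁/n₂)/(z₂−z₁)
k = ln(0.398/0.152) / (3.5 − 0.4) = ln(2.618) / 3.1 = 0.9626 / 3.1 = 0.3105 km⁻¹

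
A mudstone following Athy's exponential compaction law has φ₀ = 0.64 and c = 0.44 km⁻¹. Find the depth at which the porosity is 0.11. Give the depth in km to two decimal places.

4.00 km

Invert Athy's law: z = ln(φ₀/φ) / c
z = ln(0.64/0.11) / 0.44 = ln(5.818) / 0.44 = 1.7610 / 0.44 = 4.002 km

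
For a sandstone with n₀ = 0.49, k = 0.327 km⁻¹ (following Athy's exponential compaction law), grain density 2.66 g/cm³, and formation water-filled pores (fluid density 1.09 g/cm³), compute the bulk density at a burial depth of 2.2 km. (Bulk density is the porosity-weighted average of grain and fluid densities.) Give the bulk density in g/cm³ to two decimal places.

Porosity at depth: n = 0.49·exp(−0.327×2.2) = 0.49×0.4870 = 0.2387
Bulk density: ρ_b = (1−n)ρ_g + n·ρ_f = 0.7613×2.66 + 0.2387×1.09
       = 2.025 + 0.260 = 2.285 g/cm³

2.29 g/cm³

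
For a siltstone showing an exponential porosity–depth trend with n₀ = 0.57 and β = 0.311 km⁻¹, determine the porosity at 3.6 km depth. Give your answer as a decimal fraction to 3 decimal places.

0.186

n = n₀·exp(−β·z) = 0.57 × exp(−0.311 × 3.6) = 0.57 × exp(−1.12)
  = 0.57 × 0.3264 = 0.1861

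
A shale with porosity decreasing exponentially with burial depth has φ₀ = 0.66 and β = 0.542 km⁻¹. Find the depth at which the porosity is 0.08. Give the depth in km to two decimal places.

Invert Athy's law: z = ln(φ₀/φ) / β
z = ln(0.66/0.08) / 0.542 = ln(8.25) / 0.542 = 2.1102 / 0.542 = 3.893 km

3.89 km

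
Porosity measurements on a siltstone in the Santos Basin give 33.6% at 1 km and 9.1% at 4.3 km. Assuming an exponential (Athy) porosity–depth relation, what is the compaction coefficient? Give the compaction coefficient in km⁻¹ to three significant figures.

Athy: n(z) = n₀ e^(−βz) ⇒ n₁/n₂ = e^{β(z₂−z₁)} ⇒ β = ln(n₁/n₂)/(z₂−z₁)
β = ln(0.336/0.091) / (4.3 − 1) = ln(3.692) / 3.3 = 1.3063 / 3.3 = 0.3958 km⁻¹

0.396 km⁻¹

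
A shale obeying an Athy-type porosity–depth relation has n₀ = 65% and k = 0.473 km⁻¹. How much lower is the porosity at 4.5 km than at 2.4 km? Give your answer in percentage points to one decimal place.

13.2 percentage points

n(2.4) = 0.65·e^(−0.473×2.4) = 0.2089
n(4.5) = 0.65·e^(−0.473×4.5) = 0.0774
Δn = 0.2089 − 0.0774 = 0.1315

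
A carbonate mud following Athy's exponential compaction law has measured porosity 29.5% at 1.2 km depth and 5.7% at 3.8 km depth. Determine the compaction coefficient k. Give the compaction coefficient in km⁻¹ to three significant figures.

0.632 km⁻¹

Athy: φ(Z) = φ₀ e^(−kZ) ⇒ φ₁/φ₂ = e^{k(Z₂−Z₁)} ⇒ k = ln(φ₁/φ₂)/(Z₂−Z₁)
k = ln(0.295/0.057) / (3.8 − 1.2) = ln(5.175) / 2.6 = 1.6439 / 2.6 = 0.6323 km⁻¹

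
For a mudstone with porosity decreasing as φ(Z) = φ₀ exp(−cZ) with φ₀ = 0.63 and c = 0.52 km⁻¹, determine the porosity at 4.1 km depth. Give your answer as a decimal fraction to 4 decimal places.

φ = φ₀·exp(−c·Z) = 0.63 × exp(−0.52 × 4.1) = 0.63 × exp(−2.132)
  = 0.63 × 0.1186 = 0.0747

0.0747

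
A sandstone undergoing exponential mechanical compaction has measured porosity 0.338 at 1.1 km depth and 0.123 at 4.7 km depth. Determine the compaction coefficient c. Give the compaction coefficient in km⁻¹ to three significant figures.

Athy: phi(Z) = phi₀ e^(−cZ) ⇒ phi₁/phi₂ = e^{c(Z₂−Z₁)} ⇒ c = ln(phi₁/phi₂)/(Z₂−Z₁)
c = ln(0.338/0.123) / (4.7 − 1.1) = ln(2.748) / 3.6 = 1.0109 / 3.6 = 0.2808 km⁻¹

0.281 km⁻¹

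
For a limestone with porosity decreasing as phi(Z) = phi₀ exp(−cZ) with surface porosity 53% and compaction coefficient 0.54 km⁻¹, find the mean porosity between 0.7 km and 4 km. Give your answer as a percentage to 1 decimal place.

⟨phi⟩ = (1/(Z₂−Z₁)) ∫ phi₀ e^(−cZ) dZ = phi₀·(e^(−c·Z₁) − e^(−c·Z₂)) / (c·(Z₂−Z₁))
e^(−0.54×0.7) = 0.6852; e^(−0.54×4) = 0.1153
⟨phi⟩ = 0.53 × (0.6852 − 0.1153) / (0.54 × 3.3) = 0.53 × 0.3198 = 0.1695

17.0%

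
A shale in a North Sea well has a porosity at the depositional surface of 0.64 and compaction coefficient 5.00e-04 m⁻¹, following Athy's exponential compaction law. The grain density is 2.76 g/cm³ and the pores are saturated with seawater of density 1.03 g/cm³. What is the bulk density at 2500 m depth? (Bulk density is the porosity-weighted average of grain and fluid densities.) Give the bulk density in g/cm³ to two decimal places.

Working in km (1 km = 1000 m; β in km⁻¹ = β in m⁻¹ × 1000):
Porosity at depth: n = 0.64·exp(−0.5×2.5) = 0.64×0.2865 = 0.1834
Bulk density: ρ_b = (1−n)ρ_g + n·ρ_f = 0.8166×2.76 + 0.1834×1.03
       = 2.254 + 0.189 = 2.443 g/cm³

2.44 g/cm³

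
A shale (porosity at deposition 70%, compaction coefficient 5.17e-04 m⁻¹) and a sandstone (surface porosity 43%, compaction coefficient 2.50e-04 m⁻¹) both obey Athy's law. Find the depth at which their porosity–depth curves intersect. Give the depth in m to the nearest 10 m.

Working in km (1 km = 1000 m; β in km⁻¹ = β in m⁻¹ × 1000):
Set φ₀ₐ e^(−βₐd) = φ₀ᵦ e^(−βᵦd) ⇒ ln(φ₀ₐ/φ₀ᵦ) = (βₐ − βᵦ)·d
d = ln(0.7/0.43) / (0.517 − 0.25) = 0.4873 / 0.267 = 1.825 km

1830 m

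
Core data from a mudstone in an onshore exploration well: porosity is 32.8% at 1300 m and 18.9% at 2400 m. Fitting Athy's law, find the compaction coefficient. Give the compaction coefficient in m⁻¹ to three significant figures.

0.000501 m⁻¹

Working in km (1 km = 1000 m; β in km⁻¹ = β in m⁻¹ × 1000):
Athy: n(z) = n₀ e^(−βz) ⇒ n₁/n₂ = e^{β(z₂−z₁)} ⇒ β = ln(n₁/n₂)/(z₂−z₁)
β = ln(0.328/0.189) / (2.4 − 1.3) = ln(1.735) / 1.1 = 0.5513 / 1.1 = 0.5012 km⁻¹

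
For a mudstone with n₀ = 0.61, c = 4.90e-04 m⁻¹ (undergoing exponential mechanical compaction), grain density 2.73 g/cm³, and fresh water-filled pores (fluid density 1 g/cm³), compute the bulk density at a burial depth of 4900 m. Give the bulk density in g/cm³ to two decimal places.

Working in km (1 km = 1000 m; c in km⁻¹ = c in m⁻¹ × 1000):
Porosity at depth: n = 0.61·exp(−0.49×4.9) = 0.61×0.0906 = 0.0553
Bulk density: ρ_b = (1−n)ρ_g + n·ρ_f = 0.9447×2.73 + 0.0553×1
       = 2.579 + 0.055 = 2.634 g/cm³

2.63 g/cm³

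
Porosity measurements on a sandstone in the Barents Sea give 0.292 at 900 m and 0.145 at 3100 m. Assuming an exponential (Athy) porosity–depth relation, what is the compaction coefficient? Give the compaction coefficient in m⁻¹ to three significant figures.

Working in km (1 km = 1000 m; β in km⁻¹ = β in m⁻¹ × 1000):
Athy: φ(Z) = φ₀ e^(−βZ) ⇒ φ₁/φ₂ = e^{β(Z₂−Z₁)} ⇒ β = ln(φ₁/φ₂)/(Z₂−Z₁)
β = ln(0.292/0.145) / (3.1 − 0.9) = ln(2.014) / 2.2 = 0.7000 / 2.2 = 0.3182 km⁻¹

0.000318 m⁻¹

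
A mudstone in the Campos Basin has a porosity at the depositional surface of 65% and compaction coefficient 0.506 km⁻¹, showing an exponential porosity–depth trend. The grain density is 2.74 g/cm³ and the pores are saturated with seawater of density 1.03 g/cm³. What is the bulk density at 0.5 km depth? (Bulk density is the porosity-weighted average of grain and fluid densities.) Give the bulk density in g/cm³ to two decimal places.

Porosity at depth: n = 0.65·exp(−0.506×0.5) = 0.65×0.7765 = 0.5047
Bulk density: ρ_b = (1−n)ρ_g + n·ρ_f = 0.4953×2.74 + 0.5047×1.03
       = 1.357 + 0.520 = 1.877 g/cm³

1.88 g/cm³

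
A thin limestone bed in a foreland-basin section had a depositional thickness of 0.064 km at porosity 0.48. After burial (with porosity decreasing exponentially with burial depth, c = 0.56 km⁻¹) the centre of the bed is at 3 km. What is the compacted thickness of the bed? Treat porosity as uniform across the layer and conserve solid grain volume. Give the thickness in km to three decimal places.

Porosity at 3 km: phi = 0.48·exp(−0.56×3) = 0.0895
Solid-volume conservation: h(1−phi) = h₀(1−phi₀) ⇒ h = h₀·(1−phi₀)/(1−phi)
h = 0.064 × (1 − 0.48)/(1 − 0.0895) = 0.064 × 0.5711 = 0.0365 km

0.037 km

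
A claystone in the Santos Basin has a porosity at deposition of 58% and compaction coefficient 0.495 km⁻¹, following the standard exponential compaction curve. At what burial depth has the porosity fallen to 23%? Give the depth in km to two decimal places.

1.87 km

Invert Athy's law: z = ln(φ₀/φ) / c
z = ln(0.58/0.23) / 0.495 = ln(2.522) / 0.495 = 0.9249 / 0.495 = 1.869 km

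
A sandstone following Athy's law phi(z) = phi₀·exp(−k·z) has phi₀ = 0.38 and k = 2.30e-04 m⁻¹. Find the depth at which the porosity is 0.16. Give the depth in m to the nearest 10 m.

Working in km (1 km = 1000 m; k in km⁻¹ = k in m⁻¹ × 1000):
Invert Athy's law: z = ln(phi₀/phi) / k
z = ln(0.38/0.16) / 0.23 = ln(2.375) / 0.23 = 0.8650 / 0.23 = 3.761 km

3760 m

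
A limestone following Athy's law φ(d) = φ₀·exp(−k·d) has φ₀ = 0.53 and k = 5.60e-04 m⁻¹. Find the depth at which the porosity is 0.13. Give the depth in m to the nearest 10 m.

2510 m

Working in km (1 km = 1000 m; k in km⁻¹ = k in m⁻¹ × 1000):
Invert Athy's law: d = ln(φ₀/φ) / k
d = ln(0.53/0.13) / 0.56 = ln(4.077) / 0.56 = 1.4053 / 0.56 = 2.510 km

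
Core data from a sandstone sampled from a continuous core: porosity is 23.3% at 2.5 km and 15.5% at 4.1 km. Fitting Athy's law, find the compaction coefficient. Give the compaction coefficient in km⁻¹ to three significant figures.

Athy: φ(Z) = φ₀ e^(−kZ) ⇒ φ₁/φ₂ = e^{k(Z₂−Z₁)} ⇒ k = ln(φ₁/φ₂)/(Z₂−Z₁)
k = ln(0.233/0.155) / (4.1 − 2.5) = ln(1.503) / 1.6 = 0.4076 / 1.6 = 0.2548 km⁻¹

0.255 km⁻¹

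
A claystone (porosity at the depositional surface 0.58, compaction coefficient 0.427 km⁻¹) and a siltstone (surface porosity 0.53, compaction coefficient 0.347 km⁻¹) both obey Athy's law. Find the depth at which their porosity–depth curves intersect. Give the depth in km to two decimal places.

Set φ₀ₐ e^(−cₐz) = φ₀ᵦ e^(−cᵦz) ⇒ ln(φ₀ₐ/φ₀ᵦ) = (cₐ − cᵦ)·z
z = ln(0.58/0.53) / (0.427 − 0.347) = 0.0902 / 0.08 = 1.127 km

1.13 km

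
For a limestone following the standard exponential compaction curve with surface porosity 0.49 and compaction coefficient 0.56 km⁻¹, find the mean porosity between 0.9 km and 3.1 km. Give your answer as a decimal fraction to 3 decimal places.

⟨n⟩ = (1/(d₂−d₁)) ∫ n₀ e^(−βd) dd = n₀·(e^(−β·d₁) − e^(−β·d₂)) / (β·(d₂−d₁))
e^(−0.56×0.9) = 0.6041; e^(−0.56×3.1) = 0.1762
⟨n⟩ = 0.49 × (0.6041 − 0.1762) / (0.56 × 2.2) = 0.49 × 0.3473 = 0.1702

0.170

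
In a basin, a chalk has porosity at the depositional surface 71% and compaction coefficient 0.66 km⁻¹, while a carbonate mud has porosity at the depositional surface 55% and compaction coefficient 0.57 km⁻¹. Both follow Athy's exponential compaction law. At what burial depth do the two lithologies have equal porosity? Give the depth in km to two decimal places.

2.84 km

Set n₀ₐ e^(−βₐd) = n₀ᵦ e^(−βᵦd) ⇒ ln(n₀ₐ/n₀ᵦ) = (βₐ − βᵦ)·d
d = ln(0.71/0.55) / (0.66 − 0.57) = 0.2553 / 0.09 = 2.837 km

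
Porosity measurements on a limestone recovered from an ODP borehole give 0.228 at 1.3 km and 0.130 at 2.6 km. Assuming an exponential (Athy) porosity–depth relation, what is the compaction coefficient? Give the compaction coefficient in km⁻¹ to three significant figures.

Athy: n(Z) = n₀ e^(−βZ) ⇒ n₁/n₂ = e^{β(Z₂−Z₁)} ⇒ β = ln(n₁/n₂)/(Z₂−Z₁)
β = ln(0.228/0.13) / (2.6 − 1.3) = ln(1.754) / 1.3 = 0.5618 / 1.3 = 0.4322 km⁻¹

0.432 km⁻¹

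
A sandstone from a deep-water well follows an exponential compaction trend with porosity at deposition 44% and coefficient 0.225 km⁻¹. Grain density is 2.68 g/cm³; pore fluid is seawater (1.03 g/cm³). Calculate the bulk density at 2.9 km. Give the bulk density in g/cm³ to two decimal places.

2.30 g/cm³

Porosity at depth: phi = 0.44·exp(−0.225×2.9) = 0.44×0.5207 = 0.2291
Bulk density: ρ_b = (1−phi)ρ_g + phi·ρ_f = 0.7709×2.68 + 0.2291×1.03
       = 2.066 + 0.236 = 2.302 g/cm³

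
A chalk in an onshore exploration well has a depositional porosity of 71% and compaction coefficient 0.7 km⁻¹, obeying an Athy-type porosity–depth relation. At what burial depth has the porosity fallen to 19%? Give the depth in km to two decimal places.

1.88 km

Invert Athy's law: d = ln(φ₀/φ) / β
d = ln(0.71/0.19) / 0.7 = ln(3.737) / 0.7 = 1.3182 / 0.7 = 1.883 km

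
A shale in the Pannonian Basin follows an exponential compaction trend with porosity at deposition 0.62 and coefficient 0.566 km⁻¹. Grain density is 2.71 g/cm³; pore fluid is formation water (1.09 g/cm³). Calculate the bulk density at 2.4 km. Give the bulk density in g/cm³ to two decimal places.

Porosity at depth: phi = 0.62·exp(−0.566×2.4) = 0.62×0.2571 = 0.1594
Bulk density: ρ_b = (1−phi)ρ_g + phi·ρ_f = 0.8406×2.71 + 0.1594×1.09
       = 2.278 + 0.174 = 2.452 g/cm³

2.45 g/cm³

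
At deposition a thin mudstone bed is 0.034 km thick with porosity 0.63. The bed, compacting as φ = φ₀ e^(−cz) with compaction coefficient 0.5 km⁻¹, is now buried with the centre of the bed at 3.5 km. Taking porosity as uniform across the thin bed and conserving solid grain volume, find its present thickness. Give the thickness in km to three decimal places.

Porosity at 3.5 km: φ = 0.63·exp(−0.5×3.5) = 0.1095
Solid-volume conservation: h(1−φ) = h₀(1−φ₀) ⇒ h = h₀·(1−φ₀)/(1−φ)
h = 0.034 × (1 − 0.63)/(1 − 0.1095) = 0.034 × 0.4155 = 0.0141 km

0.014 km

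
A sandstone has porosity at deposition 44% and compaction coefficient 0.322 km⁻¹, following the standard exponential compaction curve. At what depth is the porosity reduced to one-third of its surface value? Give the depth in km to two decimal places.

φ/φ₀ = 1/3 ⇒ exp(−β·d) = 1/3 ⇒ d = ln(3) / β
d = 1.0986 / 0.322 = 3.412 km

3.41 km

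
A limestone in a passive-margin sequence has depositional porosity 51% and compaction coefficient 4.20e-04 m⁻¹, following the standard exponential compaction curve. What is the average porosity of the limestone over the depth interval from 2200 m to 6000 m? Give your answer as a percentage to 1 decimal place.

10.1%

Working in km (1 km = 1000 m; c in km⁻¹ = c in m⁻¹ × 1000):
⟨n⟩ = (1/(Z₂−Z₁)) ∫ n₀ e^(−cZ) dZ = n₀·(e^(−c·Z₁) − e^(−c·Z₂)) / (c·(Z₂−Z₁))
e^(−0.42×2.2) = 0.3969; e^(−0.42×6) = 0.0805
⟨n⟩ = 0.51 × (0.3969 − 0.0805) / (0.42 × 3.8) = 0.51 × 0.1983 = 0.1011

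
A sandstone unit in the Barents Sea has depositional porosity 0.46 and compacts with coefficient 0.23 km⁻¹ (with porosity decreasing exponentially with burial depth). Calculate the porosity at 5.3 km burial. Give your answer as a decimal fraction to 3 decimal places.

phi = phi₀·exp(−c·z) = 0.46 × exp(−0.23 × 5.3) = 0.46 × exp(−1.219)
  = 0.46 × 0.2955 = 0.1359

0.136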